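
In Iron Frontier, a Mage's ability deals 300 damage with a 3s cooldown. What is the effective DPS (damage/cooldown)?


DPS = damage / cooldown
= 300 / 3
= 100.00

100.00 DPS


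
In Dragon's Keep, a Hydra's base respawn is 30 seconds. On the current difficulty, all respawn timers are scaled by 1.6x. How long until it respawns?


Respawn time = base * multiplier
= 30 * 1.6
= 48.0 seconds

48.0 seconds


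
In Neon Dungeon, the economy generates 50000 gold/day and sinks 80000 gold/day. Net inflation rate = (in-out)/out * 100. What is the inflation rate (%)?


Net gold = 50000 - 80000 = -30000
Inflation rate = net / sunk * 100 = -30000 / 80000 * 100
= -0.375 * 100
= -37.50%

-37.50%


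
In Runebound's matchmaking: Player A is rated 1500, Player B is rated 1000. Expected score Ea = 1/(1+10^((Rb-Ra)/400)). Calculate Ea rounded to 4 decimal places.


Elo expected score: Ea = 1/(1 + 10^((Rb-Ra)/400))
Rb - Ra = 1000 - 1500 = -500
(Rb-Ra)/400 = -500/400 = -1.25
10^-1.25 = 0.056234
Ea = 1/(1 + 0.056234) = 1/1.056234 = 0.9468

0.9468


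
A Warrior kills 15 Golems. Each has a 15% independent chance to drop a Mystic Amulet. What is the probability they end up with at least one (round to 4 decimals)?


P(at least one) = 1 - P(none) = 1 - (1-p)^n
p = 15/100 = 0.15
1 - p = 0.85
(1 - p)^15 = 0.85^15 = 0.087354
P(at least one) = 1 - 0.087354 = 0.9126

0.9126


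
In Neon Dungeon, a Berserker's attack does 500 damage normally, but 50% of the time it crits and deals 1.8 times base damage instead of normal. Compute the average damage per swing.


E[dmg] = base * (1 + crit_chance * (crit_mult - 1))
cc as decimal = 50/100 = 0.5
cm - 1 = 1.8 - 1 = 0.8
Bonus factor = 0.5 * 0.8 = 0.4
Total multiplier = 1 + 0.4 = 1.4
Expected damage = 500 * 1.4 = 700.00

700.00 damage


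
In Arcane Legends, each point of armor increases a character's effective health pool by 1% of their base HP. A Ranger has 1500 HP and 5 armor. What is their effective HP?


EHP = 1500 * (1 + 5/100)
= 1500 * (1 + 0.05)
= 1500 * 1.05
= 1575.0

1575.0 EHP


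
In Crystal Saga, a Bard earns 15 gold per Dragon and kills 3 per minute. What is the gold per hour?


Gold per minute = 15 * 3 = 45
Gold per hour = 45 * 60 = 2700

2700 gold/hour


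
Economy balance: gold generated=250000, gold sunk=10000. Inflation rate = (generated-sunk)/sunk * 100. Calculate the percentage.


Net gold = 250000 - 10000 = 240000
Inflation rate = net / sunk * 100 = 240000 / 10000 * 100
= 24.0 * 100
= 2400.00%

2400.00%


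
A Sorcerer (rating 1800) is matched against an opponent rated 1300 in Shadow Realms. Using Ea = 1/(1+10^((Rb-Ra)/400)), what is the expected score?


Elo expected score: Ea = 1/(1 + 10^((Rb-Ra)/400))
Rb - Ra = 1300 - 1800 = -500
(Rb-Ra)/400 = -500/400 = -1.25
10^-1.25 = 0.056234
Ea = 1/(1 + 0.056234) = 1/1.056234 = 0.9468

0.9468


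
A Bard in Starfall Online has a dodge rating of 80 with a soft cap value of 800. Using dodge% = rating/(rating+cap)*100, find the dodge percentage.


dodge% = 80 / (80 + 800) * 100
= 80 / 880 * 100
= 0.090909 * 100
= 9.09%

9.09%


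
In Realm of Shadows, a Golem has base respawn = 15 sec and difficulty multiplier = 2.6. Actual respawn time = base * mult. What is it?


Respawn time = base * multiplier
= 15 * 2.6
= 39.0 seconds

39.0 seconds


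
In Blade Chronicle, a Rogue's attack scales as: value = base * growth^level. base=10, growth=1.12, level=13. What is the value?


value = base * growth^level
= 10 * 1.12^13
= 10 * 4.363493
= 43.63

43.63 attack


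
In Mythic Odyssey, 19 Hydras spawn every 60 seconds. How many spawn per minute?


Spawns per minute = count * (60 / interval)
= 19 * (60 / 60)
= 19 * 1.0
= 19.0

19.0 per minute


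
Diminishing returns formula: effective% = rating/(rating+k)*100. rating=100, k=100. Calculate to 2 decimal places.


effective% = rating / (rating + k) * 100
= 100 / (100 + 100) * 100
= 100 / 200 * 100
= 0.5 * 100
= 50.00%

50.00%


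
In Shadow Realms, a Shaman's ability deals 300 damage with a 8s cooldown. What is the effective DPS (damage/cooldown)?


DPS = damage / cooldown
= 300 / 8
= 37.50

37.50 DPS


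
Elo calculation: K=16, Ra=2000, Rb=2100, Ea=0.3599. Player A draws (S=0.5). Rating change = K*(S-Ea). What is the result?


Elo update: delta = K * (S - Ea), where S = 0.5 (draws)
S - Ea = 0.5 - 0.3599 = 0.1401
Rating change = 16 * 0.1401
= 2.24

2.24 rating points


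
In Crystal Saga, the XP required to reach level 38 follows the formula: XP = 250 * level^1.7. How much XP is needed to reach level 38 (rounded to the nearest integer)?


XP = 250 * level^1.7
Substitute level = 38:
XP = 250 * 38^1.7
= 250 * 484.8776
= 121219

121219 XP


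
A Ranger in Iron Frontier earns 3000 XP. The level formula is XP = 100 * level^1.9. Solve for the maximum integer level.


XP = 100 * level^1.9, so level = (XP / 100)^(1/1.9)
= (3000 / 100)^(1/1.9)
= 30.0^0.5263
= 5.9901
Floor: level = 5

level 5


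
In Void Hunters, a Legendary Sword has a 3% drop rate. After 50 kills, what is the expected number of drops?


Expected drops = kills * (drop_rate / 100)
= 50 * (3 / 100)
= 50 * 0.03
= 1.5

1.5 drops


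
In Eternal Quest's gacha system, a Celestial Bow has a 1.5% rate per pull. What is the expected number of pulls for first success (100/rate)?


Expected pulls for a geometric distribution = 1/p = 100 / rate%
= 100 / 1.5
= 66.67

66.67 pulls


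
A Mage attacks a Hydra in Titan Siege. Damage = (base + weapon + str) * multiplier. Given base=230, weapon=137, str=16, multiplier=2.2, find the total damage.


Sum base + weapon + str = 230 + 137 + 16 = 383
Multiply by 2.2:
383 * 2.2 = 842.6

842.6 damage


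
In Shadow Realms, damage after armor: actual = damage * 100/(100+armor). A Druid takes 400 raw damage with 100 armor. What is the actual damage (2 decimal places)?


actual = 400 * 100 / (100 + 100)
= 400 * 100 / 200
= 40000 / 200
= 200.00

200.00 damage


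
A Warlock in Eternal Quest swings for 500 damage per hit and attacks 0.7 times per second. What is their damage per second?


DPS = damage * attack_speed
= 500 * 0.7
= 350.0

350.0 DPS


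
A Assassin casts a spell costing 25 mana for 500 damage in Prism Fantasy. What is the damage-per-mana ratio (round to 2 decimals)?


Efficiency = damage / mana
= 500 / 25
= 20.00

20.00 dmg/mana


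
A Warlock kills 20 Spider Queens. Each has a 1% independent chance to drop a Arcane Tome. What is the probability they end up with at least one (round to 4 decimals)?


P(at least one) = 1 - P(none) = 1 - (1-p)^n
p = 1/100 = 0.01
1 - p = 0.99
(1 - p)^20 = 0.99^20 = 0.817907
P(at least one) = 1 - 0.817907 = 0.1821

0.1821


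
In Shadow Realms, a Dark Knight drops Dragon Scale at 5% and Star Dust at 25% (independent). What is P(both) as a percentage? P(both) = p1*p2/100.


For independent events, P(both) = P(A) * P(B)
= 5% * 25%
= 125 / 100 %
= 1.25%

1.25%


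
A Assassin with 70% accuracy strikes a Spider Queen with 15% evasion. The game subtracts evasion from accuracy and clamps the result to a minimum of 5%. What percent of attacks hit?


accuracy - evasion = 70 - 15 = 55
Apply floor: max(55, 5) = 55
Hit chance = 55%

55%


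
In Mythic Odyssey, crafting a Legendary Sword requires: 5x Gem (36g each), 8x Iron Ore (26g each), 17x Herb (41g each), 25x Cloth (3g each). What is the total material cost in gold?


Cost breakdown:
  Gem: 5 * 36 = 180
  Iron Ore: 8 * 26 = 208
  Herb: 17 * 41 = 697
  Cloth: 25 * 3 = 75
Total = 180 + 208 + 697 + 75 = 1160

1160 gold


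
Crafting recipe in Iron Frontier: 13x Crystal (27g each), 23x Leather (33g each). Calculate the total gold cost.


Cost breakdown:
  Crystal: 13 * 27 = 351
  Leather: 23 * 33 = 759
Total = 351 + 759 = 1110

1110 gold


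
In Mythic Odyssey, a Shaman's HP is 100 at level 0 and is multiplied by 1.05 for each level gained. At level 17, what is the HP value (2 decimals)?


value = base * growth^level
= 100 * 1.05^17
= 100 * 2.292018
= 229.20

229.20 HP


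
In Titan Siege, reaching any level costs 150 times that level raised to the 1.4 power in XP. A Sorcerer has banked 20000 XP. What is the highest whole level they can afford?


XP = 150 * level^1.4, so level = (XP / 150)^(1/1.4)
= (20000 / 150)^(1/1.4)
= 133.3333^0.7143
= 32.9468
Floor: level = 32

level 32


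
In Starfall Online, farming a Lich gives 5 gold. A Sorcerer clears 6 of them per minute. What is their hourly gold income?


Gold per minute = 5 * 6 = 30
Gold per hour = 30 * 60 = 1800

1800 gold/hour


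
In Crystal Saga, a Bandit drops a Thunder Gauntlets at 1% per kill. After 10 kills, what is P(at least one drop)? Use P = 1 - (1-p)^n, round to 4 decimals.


P(at least one) = 1 - P(none) = 1 - (1-p)^n
p = 1/100 = 0.01
1 - p = 0.99
(1 - p)^10 = 0.99^10 = 0.904382
P(at least one) = 1 - 0.904382 = 0.0956

0.0956


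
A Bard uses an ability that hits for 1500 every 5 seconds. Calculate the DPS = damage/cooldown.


DPS = damage / cooldown
= 1500 / 5
= 300.00

300.00 DPS


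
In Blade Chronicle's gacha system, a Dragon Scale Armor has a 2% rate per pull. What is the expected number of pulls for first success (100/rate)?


Expected pulls for a geometric distribution = 1/p = 100 / rate%
= 100 / 2
= 50.0

50.0 pulls


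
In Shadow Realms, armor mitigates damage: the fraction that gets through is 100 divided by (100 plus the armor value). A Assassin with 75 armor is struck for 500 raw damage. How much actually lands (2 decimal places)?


actual = 500 * 100 / (100 + 75)
= 500 * 100 / 175
= 50000 / 175
= 285.71

285.71 damage


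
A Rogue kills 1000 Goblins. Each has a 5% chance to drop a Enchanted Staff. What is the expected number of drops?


Expected drops = kills * (drop_rate / 100)
= 1000 * (5 / 100)
= 1000 * 0.05
= 50.0

50.0 drops


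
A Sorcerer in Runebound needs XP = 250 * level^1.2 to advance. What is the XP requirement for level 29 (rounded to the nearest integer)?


XP = 250 * level^1.2
Substitute level = 29:
XP = 250 * 29^1.2
= 250 * 56.8693
= 14217

14217 XP


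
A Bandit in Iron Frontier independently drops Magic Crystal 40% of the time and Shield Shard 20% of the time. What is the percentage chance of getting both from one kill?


For independent events, P(both) = P(A) * P(B)
= 40% * 20%
= 800 / 100 %
= 8.0%

8.0%


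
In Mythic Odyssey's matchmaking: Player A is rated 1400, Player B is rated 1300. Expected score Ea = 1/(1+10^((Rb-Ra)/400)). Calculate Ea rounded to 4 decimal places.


Elo expected score: Ea = 1/(1 + 10^((Rb-Ra)/400))
Rb - Ra = 1300 - 1400 = -100
(Rb-Ra)/400 = -100/400 = -0.25
10^-0.25 = 0.562341
Ea = 1/(1 + 0.562341) = 1/1.562341 = 0.6401

0.6401


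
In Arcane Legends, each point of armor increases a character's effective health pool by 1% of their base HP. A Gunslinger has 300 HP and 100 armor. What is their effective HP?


EHP = 300 * (1 + 100/100)
= 300 * (1 + 1.0)
= 300 * 2.0
= 600.0

600.0 EHP


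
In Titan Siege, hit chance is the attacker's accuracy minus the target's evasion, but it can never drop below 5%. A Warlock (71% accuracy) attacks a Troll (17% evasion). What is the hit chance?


accuracy - evasion = 71 - 17 = 54
Apply floor: max(54, 5) = 54
Hit chance = 54%

54%


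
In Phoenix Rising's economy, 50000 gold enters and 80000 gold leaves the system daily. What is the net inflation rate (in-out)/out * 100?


Net gold = 50000 - 80000 = -30000
Inflation rate = net / sunk * 100 = -30000 / 80000 * 100
= -0.375 * 100
= -37.50%

-37.50%


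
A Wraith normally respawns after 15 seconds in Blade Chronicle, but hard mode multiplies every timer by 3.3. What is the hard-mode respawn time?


Respawn time = base * multiplier
= 15 * 3.3
= 49.5 seconds

49.5 seconds


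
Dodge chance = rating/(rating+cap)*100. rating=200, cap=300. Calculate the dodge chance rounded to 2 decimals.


dodge% = 200 / (200 + 300) * 100
= 200 / 500 * 100
= 0.4 * 100
= 40.00%

40.00%


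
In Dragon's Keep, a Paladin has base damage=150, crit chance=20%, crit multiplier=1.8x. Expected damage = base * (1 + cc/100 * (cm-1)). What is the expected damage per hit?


E[dmg] = base * (1 + crit_chance * (crit_mult - 1))
cc as decimal = 20/100 = 0.2
cm - 1 = 1.8 - 1 = 0.8
Bonus factor = 0.2 * 0.8 = 0.16
Total multiplier = 1 + 0.16 = 1.16
Expected damage = 150 * 1.16 = 174.00

174.00 damage


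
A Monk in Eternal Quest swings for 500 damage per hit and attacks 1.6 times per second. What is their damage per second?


DPS = damage * attack_speed
= 500 * 1.6
= 800.0

800.0 DPS


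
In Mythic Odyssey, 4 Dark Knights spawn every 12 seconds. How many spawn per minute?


Spawns per minute = count * (60 / interval)
= 4 * (60 / 12)
= 4 * 5.0
= 20.0

20.0 per minute


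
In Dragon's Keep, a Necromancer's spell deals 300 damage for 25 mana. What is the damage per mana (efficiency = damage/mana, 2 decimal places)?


Efficiency = damage / mana
= 300 / 25
= 12.00

12.00 dmg/mana


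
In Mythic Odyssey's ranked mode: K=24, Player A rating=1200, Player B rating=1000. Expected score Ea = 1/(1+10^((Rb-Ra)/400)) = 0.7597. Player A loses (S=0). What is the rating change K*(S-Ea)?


Elo update: delta = K * (S - Ea), where S = 0 (loses)
S - Ea = 0 - 0.7597 = -0.7597
Rating change = 24 * -0.7597
= -18.23

-18.23 rating points


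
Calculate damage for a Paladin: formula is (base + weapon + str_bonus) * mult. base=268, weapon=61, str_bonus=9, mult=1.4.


Sum base + weapon + str = 268 + 61 + 9 = 338
Multiply by 1.4:
338 * 1.4 = 473.2

473.2 damage


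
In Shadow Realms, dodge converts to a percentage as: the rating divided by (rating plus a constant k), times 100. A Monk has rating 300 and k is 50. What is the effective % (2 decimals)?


effective% = rating / (rating + k) * 100
= 300 / (300 + 50) * 100
= 300 / 350 * 100
= 0.857143 * 100
= 85.71%

85.71%


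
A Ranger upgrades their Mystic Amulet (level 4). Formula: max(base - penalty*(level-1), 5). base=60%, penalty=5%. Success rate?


raw_rate = 60 - 5 * (4 - 1)
= 60 - 5 * 3
= 60 - 15
= 45
Apply floor: max(45, 5) = 45%

45%


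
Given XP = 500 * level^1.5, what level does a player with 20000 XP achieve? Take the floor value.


XP = 500 * level^1.5, so level = (XP / 500)^(1/1.5)
= (20000 / 500)^(1/1.5)
= 40.0^0.6667
= 11.6961
Floor: level = 11

level 11


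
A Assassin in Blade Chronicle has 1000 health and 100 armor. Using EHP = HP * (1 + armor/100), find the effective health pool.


EHP = 1000 * (1 + 100/100)
= 1000 * (1 + 1.0)
= 1000 * 2.0
= 2000.0

2000.0 EHP


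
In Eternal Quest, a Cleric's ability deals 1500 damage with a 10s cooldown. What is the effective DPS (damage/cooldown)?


DPS = damage / cooldown
= 1500 / 10
= 150.00

150.00 DPS


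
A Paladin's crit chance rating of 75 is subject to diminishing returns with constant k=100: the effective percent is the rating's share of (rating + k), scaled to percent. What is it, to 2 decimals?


effective% = rating / (rating + k) * 100
= 75 / (75 + 100) * 100
= 75 / 175 * 100
= 0.428571 * 100
= 42.86%

42.86%


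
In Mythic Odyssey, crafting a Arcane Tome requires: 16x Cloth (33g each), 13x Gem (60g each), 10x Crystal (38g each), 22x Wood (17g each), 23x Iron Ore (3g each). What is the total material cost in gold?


Cost breakdown:
  Cloth: 16 * 33 = 528
  Gem: 13 * 60 = 780
  Crystal: 10 * 38 = 380
  Wood: 22 * 17 = 374
  Iron Ore: 23 * 3 = 69
Total = 528 + 780 + 380 + 374 + 69 = 2131

2131 gold


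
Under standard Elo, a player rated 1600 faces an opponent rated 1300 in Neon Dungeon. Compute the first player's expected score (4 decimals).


Elo expected score: Ea = 1/(1 + 10^((Rb-Ra)/400))
Rb - Ra = 1300 - 1600 = -300
(Rb-Ra)/400 = -300/400 = -0.75
10^-0.75 = 0.177828
Ea = 1/(1 + 0.177828) = 1/1.177828 = 0.8490

0.8490


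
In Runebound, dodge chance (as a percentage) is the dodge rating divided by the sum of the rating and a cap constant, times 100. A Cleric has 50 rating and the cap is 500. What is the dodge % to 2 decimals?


dodge% = 50 / (50 + 500) * 100
= 50 / 550 * 100
= 0.090909 * 100
= 9.09%

9.09%


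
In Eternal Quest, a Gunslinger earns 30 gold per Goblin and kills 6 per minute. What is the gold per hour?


Gold per minute = 30 * 6 = 180
Gold per hour = 180 * 60 = 10800

10800 gold/hour


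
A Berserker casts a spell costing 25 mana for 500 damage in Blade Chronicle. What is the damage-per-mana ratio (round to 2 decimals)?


Efficiency = damage / mana
= 500 / 25
= 20.00

20.00 dmg/mana


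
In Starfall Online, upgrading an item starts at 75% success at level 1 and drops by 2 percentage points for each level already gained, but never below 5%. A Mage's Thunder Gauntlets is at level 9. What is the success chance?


raw_rate = 75 - 2 * (9 - 1)
= 75 - 2 * 8
= 75 - 16
= 59
Apply floor: max(59, 5) = 59%

59%


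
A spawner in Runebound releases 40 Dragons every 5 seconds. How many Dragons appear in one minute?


Spawns per minute = count * (60 / interval)
= 40 * (60 / 5)
= 40 * 12.0
= 480.0

480.0 per minute


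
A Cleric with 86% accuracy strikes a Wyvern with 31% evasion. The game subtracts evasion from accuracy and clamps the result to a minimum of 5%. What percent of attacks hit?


accuracy - evasion = 86 - 31 = 55
Apply floor: max(55, 5) = 55
Hit chance = 55%

55%


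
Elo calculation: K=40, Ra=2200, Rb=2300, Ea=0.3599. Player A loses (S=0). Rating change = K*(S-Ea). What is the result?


Elo update: delta = K * (S - Ea), where S = 0 (loses)
S - Ea = 0 - 0.3599 = -0.3599
Rating change = 40 * -0.3599
= -14.40

-14.40 rating points


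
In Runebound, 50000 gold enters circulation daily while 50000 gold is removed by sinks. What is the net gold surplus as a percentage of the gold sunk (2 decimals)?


Net gold = 50000 - 50000 = 0
Inflation rate = net / sunk * 100 = 0 / 50000 * 100
= 0.0 * 100
= 0.00%

0.00%


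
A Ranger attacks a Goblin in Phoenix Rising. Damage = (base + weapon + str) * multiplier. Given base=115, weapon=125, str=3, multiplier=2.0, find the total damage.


Sum base + weapon + str = 115 + 125 + 3 = 243
Multiply by 2.0:
243 * 2.0 = 486.0

486.0 damage


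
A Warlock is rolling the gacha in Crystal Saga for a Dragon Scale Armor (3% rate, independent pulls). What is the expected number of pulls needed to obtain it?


Expected pulls for a geometric distribution = 1/p = 100 / rate%
= 100 / 3
= 33.33

33.33 pulls


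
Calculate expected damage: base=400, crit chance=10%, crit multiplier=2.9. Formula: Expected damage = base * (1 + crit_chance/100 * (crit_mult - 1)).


E[dmg] = base * (1 + crit_chance * (crit_mult - 1))
cc as decimal = 10/100 = 0.1
cm - 1 = 2.9 - 1 = 1.9
Bonus factor = 0.1 * 1.9 = 0.19
Total multiplier = 1 + 0.19 = 1.19
Expected damage = 400 * 1.19 = 476.00

476.00 damage


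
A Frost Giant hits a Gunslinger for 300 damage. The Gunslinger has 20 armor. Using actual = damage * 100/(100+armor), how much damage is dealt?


actual = 300 * 100 / (100 + 20)
= 300 * 100 / 120
= 30000 / 120
= 250.00

250.00 damage


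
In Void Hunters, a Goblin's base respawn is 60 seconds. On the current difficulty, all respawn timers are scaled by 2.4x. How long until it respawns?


Respawn time = base * multiplier
= 60 * 2.4
= 144.0 seconds

144.0 seconds


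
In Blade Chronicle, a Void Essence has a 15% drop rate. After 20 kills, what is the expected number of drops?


Expected drops = kills * (drop_rate / 100)
= 20 * (15 / 100)
= 20 * 0.15
= 3.0

3.0 drops


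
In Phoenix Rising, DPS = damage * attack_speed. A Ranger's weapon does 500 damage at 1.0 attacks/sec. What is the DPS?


DPS = damage * attack_speed
= 500 * 1.0
= 500.0

500.0 DPS


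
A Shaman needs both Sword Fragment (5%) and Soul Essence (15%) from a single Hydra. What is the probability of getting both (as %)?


For independent events, P(both) = P(A) * P(B)
= 5% * 15%
= 75 / 100 %
= 0.75%

0.75%


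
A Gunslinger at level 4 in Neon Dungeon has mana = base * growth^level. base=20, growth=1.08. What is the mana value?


value = base * growth^level
= 20 * 1.08^4
= 20 * 1.360489
= 27.21

27.21 mana


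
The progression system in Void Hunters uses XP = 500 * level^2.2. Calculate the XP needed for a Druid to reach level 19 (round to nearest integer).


XP = 500 * level^2.2
Substitute level = 19:
XP = 500 * 19^2.2
= 500 * 650.5159
= 325258

325258 XP


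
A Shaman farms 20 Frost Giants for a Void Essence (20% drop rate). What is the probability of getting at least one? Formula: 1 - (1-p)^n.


P(at least one) = 1 - P(none) = 1 - (1-p)^n
p = 20/100 = 0.2
1 - p = 0.8
(1 - p)^20 = 0.8^20 = 0.011529
P(at least one) = 1 - 0.011529 = 0.9885

0.9885


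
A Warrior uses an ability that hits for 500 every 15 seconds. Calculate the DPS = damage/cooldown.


DPS = damage / cooldown
= 500 / 15
= 33.33

33.33 DPS


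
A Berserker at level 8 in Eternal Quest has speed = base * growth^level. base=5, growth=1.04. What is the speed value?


value = base * growth^level
= 5 * 1.04^8
= 5 * 1.368569
= 6.84

6.84 speed


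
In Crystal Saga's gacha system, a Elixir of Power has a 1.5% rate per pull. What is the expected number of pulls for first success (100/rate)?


Expected pulls for a geometric distribution = 1/p = 100 / rate%
= 100 / 1.5
= 66.67

66.67 pulls


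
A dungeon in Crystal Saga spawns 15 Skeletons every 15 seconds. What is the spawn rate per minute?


Spawns per minute = count * (60 / interval)
= 15 * (60 / 15)
= 15 * 4.0
= 60.0

60.0 per minute


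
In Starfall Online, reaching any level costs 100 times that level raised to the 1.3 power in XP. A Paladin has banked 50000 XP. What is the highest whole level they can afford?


XP = 100 * level^1.3, so level = (XP / 100)^(1/1.3)
= (50000 / 100)^(1/1.3)
= 500.0^0.7692
= 119.1601
Floor: level = 119

level 119


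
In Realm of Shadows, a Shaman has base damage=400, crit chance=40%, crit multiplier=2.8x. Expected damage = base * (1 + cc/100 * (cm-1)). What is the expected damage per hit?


E[dmg] = base * (1 + crit_chance * (crit_mult - 1))
cc as decimal = 40/100 = 0.4
cm - 1 = 2.8 - 1 = 1.8
Bonus factor = 0.4 * 1.8 = 0.72
Total multiplier = 1 + 0.72 = 1.72
Expected damage = 400 * 1.72 = 688.00

688.00 damage


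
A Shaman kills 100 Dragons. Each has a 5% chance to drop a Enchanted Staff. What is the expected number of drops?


Expected drops = kills * (drop_rate / 100)
= 100 * (5 / 100)
= 100 * 0.05
= 5.0

5.0 drops


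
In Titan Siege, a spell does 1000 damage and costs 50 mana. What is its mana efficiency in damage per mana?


Efficiency = damage / mana
= 1000 / 50
= 20.00

20.00 dmg/mana


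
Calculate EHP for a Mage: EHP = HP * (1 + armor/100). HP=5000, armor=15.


EHP = 5000 * (1 + 15/100)
= 5000 * (1 + 0.15)
= 5000 * 1.15
= 5750.0

5750.0 EHP


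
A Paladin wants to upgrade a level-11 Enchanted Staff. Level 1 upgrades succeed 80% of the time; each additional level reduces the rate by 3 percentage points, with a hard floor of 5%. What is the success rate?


raw_rate = 80 - 3 * (11 - 1)
= 80 - 3 * 10
= 80 - 30
= 50
Apply floor: max(50, 5) = 50%

50%


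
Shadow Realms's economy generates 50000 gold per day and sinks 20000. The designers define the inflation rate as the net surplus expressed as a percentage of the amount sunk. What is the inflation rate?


Net gold = 50000 - 20000 = 30000
Inflation rate = net / sunk * 100 = 30000 / 20000 * 100
= 1.5 * 100
= 150.00%

150.00%


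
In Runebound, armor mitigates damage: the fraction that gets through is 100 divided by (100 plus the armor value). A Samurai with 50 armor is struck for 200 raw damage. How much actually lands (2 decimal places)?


actual = 200 * 100 / (100 + 50)
= 200 * 100 / 150
= 20000 / 150
= 133.33

133.33 damage


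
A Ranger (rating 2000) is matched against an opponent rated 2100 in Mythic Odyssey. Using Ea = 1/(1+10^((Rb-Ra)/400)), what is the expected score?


Elo expected score: Ea = 1/(1 + 10^((Rb-Ra)/400))
Rb - Ra = 2100 - 2000 = 100
(Rb-Ra)/400 = 100/400 = 0.25
10^0.25 = 1.778279
Ea = 1/(1 + 1.778279) = 1/2.778279 = 0.3599

0.3599


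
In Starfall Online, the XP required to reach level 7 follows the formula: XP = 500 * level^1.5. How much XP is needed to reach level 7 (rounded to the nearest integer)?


XP = 500 * level^1.5
Substitute level = 7:
XP = 500 * 7^1.5
= 500 * 18.5203
= 9260

9260 XP


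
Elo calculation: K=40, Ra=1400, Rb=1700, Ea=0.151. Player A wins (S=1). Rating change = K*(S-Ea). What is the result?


Elo update: delta = K * (S - Ea), where S = 1 (wins)
S - Ea = 1 - 0.151 = 0.849
Rating change = 40 * 0.849
= 33.96

33.96 rating points


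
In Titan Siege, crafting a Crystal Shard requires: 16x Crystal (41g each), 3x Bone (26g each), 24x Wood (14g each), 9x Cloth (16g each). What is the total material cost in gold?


Cost breakdown:
  Crystal: 16 * 41 = 656
  Bone: 3 * 26 = 78
  Wood: 24 * 14 = 336
  Cloth: 9 * 16 = 144
Total = 656 + 78 + 336 + 144 = 1214

1214 gold


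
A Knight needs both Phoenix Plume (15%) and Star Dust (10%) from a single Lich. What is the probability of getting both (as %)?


For independent events, P(both) = P(A) * P(B)
= 15% * 10%
= 150 / 100 %
= 1.5%

1.5%


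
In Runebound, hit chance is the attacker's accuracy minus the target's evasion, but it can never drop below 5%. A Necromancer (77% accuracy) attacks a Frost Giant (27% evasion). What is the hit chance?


accuracy - evasion = 77 - 27 = 50
Apply floor: max(50, 5) = 50
Hit chance = 50%

50%


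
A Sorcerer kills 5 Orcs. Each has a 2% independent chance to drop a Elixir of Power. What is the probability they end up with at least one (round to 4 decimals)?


P(at least one) = 1 - P(none) = 1 - (1-p)^n
p = 2/100 = 0.02
1 - p = 0.98
(1 - p)^5 = 0.98^5 = 0.903921
P(at least one) = 1 - 0.903921 = 0.0961

0.0961


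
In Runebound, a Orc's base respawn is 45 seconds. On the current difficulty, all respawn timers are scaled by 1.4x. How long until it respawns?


Respawn time = base * multiplier
= 45 * 1.4
= 63.0 seconds

63.0 seconds


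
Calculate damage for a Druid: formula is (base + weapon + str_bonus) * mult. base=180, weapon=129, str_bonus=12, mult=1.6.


Sum base + weapon + str = 180 + 129 + 12 = 321
Multiply by 1.6:
321 * 1.6 = 513.6

513.6 damage


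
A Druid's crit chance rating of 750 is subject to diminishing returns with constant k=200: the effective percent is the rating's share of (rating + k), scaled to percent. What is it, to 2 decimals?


effective% = rating / (rating + k) * 100
= 750 / (750 + 200) * 100
= 750 / 950 * 100
= 0.789474 * 100
= 78.95%

78.95%


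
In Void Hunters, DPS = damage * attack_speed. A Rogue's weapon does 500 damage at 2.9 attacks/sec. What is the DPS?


DPS = damage * attack_speed
= 500 * 2.9
= 1450.0

1450.0 DPS


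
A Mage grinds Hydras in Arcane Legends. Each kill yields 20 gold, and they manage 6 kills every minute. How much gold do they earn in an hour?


Gold per minute = 20 * 6 = 120
Gold per hour = 120 * 60 = 7200

7200 gold/hour


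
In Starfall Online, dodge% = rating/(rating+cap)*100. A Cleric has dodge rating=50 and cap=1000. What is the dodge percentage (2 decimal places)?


dodge% = 50 / (50 + 1000) * 100
= 50 / 1050 * 100
= 0.047619 * 100
= 4.76%

4.76%


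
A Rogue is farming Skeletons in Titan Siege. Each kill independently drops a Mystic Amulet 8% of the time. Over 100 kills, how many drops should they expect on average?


Expected drops = kills * (drop_rate / 100)
= 100 * (8 / 100)
= 100 * 0.08
= 8.0

8.0 drops


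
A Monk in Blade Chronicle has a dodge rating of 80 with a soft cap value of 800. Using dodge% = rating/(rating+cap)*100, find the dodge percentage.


dodge% = 80 / (80 + 800) * 100
= 80 / 880 * 100
= 0.090909 * 100
= 9.09%

9.09%


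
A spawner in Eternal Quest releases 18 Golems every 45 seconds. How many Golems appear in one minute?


Spawns per minute = count * (60 / interval)
= 18 * (60 / 45)
= 18 * 1.3333
= 24.0

24.0 per minute


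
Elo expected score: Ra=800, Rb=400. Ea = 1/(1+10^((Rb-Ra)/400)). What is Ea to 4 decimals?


Elo expected score: Ea = 1/(1 + 10^((Rb-Ra)/400))
Rb - Ra = 400 - 800 = -400
(Rb-Ra)/400 = -400/400 = -1.0
10^-1.0 = 0.1
Ea = 1/(1 + 0.1) = 1/1.1 = 0.9091

0.9091


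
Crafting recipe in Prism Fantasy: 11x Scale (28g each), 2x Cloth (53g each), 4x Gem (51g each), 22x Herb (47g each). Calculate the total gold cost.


Cost breakdown:
  Scale: 11 * 28 = 308
  Cloth: 2 * 53 = 106
  Gem: 4 * 51 = 204
  Herb: 22 * 47 = 1034
Total = 308 + 106 + 204 + 1034 = 1652

1652 gold


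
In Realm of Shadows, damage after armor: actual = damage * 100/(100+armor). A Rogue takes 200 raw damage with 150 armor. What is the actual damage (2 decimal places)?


actual = 200 * 100 / (100 + 150)
= 200 * 100 / 250
= 20000 / 250
= 80.00

80.00 damage


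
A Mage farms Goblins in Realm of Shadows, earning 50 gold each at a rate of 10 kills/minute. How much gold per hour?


Gold per minute = 50 * 10 = 500
Gold per hour = 500 * 60 = 30000

30000 gold/hour


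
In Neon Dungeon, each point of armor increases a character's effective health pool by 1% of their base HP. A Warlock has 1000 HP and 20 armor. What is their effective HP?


EHP = 1000 * (1 + 20/100)
= 1000 * (1 + 0.2)
= 1000 * 1.2
= 1200.0

1200.0 EHP


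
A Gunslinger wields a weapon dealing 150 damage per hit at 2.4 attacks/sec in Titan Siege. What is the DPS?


DPS = damage * attack_speed
= 150 * 2.4
= 360.0

360.0 DPS


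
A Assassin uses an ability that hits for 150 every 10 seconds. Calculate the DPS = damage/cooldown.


DPS = damage / cooldown
= 150 / 10
= 15.00

15.00 DPS


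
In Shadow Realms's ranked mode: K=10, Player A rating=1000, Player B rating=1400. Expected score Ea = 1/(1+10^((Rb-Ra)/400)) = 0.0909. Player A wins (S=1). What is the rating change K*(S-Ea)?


Elo update: delta = K * (S - Ea), where S = 1 (wins)
S - Ea = 1 - 0.0909 = 0.9091
Rating change = 10 * 0.9091
= 9.09

9.09 rating points


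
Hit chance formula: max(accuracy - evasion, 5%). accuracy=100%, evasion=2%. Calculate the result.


accuracy - evasion = 100 - 2 = 98
Apply floor: max(98, 5) = 98
Hit chance = 98%

98%


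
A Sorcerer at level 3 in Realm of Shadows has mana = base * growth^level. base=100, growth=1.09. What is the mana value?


value = base * growth^level
= 100 * 1.09^3
= 100 * 1.295029
= 129.50

129.50 mana


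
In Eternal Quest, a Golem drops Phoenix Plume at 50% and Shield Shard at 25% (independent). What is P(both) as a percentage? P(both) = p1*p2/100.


For independent events, P(both) = P(A) * P(B)
= 50% * 25%
= 1250 / 100 %
= 12.5%

12.5%


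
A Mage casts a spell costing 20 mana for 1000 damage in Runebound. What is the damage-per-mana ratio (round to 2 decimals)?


Efficiency = damage / mana
= 1000 / 20
= 50.00

50.00 dmg/mana


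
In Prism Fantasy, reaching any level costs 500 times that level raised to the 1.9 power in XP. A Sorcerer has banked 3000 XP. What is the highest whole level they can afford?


XP = 500 * level^1.9, so level = (XP / 500)^(1/1.9)
= (3000 / 500)^(1/1.9)
= 6.0^0.5263
= 2.5678
Floor: level = 2

level 2


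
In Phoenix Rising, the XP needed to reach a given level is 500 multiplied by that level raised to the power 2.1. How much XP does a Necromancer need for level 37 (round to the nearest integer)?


XP = 500 * level^2.1
Substitute level = 37:
XP = 500 * 37^2.1
= 500 * 1964.3715
= 982186

982186 XP


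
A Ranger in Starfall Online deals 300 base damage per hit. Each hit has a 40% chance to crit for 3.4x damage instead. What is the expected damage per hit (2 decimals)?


E[dmg] = base * (1 + crit_chance * (crit_mult - 1))
cc as decimal = 40/100 = 0.4
cm - 1 = 3.4 - 1 = 2.4
Bonus factor = 0.4 * 2.4 = 0.96
Total multiplier = 1 + 0.96 = 1.96
Expected damage = 300 * 1.96 = 588.00

588.00 damage


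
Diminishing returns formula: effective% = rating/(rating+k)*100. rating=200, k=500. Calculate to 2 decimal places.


effective% = rating / (rating + k) * 100
= 200 / (200 + 500) * 100
= 200 / 700 * 100
= 0.285714 * 100
= 28.57%

28.57%


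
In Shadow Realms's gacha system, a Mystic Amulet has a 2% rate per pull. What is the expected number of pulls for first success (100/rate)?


Expected pulls for a geometric distribution = 1/p = 100 / rate%
= 100 / 2
= 50.0

50.0 pulls


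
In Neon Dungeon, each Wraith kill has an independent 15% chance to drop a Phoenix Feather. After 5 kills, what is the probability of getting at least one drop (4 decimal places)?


P(at least one) = 1 - P(none) = 1 - (1-p)^n
p = 15/100 = 0.15
1 - p = 0.85
(1 - p)^5 = 0.85^5 = 0.443705
P(at least one) = 1 - 0.443705 = 0.5563

0.5563


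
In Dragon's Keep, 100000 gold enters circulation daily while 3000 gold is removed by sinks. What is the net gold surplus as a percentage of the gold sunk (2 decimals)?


Net gold = 100000 - 3000 = 97000
Inflation rate = net / sunk * 100 = 97000 / 3000 * 100
= 32.333333 * 100
= 3233.33%

3233.33%


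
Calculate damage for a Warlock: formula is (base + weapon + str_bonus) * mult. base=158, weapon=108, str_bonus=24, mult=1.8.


Sum base + weapon + str = 158 + 108 + 24 = 290
Multiply by 1.8:
290 * 1.8 = 522.0

522.0 damage


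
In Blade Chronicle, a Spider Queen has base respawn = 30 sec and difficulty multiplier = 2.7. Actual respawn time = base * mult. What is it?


Respawn time = base * multiplier
= 30 * 2.7
= 81.0 seconds

81.0 seconds


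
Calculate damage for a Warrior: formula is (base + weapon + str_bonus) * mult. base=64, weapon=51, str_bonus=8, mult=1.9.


Sum base + weapon + str = 64 + 51 + 8 = 123
Multiply by 1.9:
123 * 1.9 = 233.7

233.7 damage


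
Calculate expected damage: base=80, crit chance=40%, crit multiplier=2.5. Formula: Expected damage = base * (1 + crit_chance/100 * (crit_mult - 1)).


E[dmg] = base * (1 + crit_chance * (crit_mult - 1))
cc as decimal = 40/100 = 0.4
cm - 1 = 2.5 - 1 = 1.5
Bonus factor = 0.4 * 1.5 = 0.6
Total multiplier = 1 + 0.6 = 1.6
Expected damage = 80 * 1.6 = 128.00

128.00 damage


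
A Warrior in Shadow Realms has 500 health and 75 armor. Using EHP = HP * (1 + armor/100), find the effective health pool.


EHP = 500 * (1 + 75/100)
= 500 * (1 + 0.75)
= 500 * 1.75
= 875.0

875.0 EHP


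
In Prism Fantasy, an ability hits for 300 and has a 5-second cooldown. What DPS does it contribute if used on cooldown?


DPS = damage / cooldown
= 300 / 5
= 60.00

60.00 DPS


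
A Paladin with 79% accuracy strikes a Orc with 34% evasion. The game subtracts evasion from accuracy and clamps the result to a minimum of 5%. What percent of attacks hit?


accuracy - evasion = 79 - 34 = 45
Apply floor: max(45, 5) = 45
Hit chance = 45%

45%


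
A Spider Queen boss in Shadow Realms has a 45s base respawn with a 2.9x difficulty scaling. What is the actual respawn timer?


Respawn time = base * multiplier
= 45 * 2.9
= 130.5 seconds

130.5 seconds


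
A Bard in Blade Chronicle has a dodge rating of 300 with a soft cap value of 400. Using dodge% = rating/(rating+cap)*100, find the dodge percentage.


dodge% = 300 / (300 + 400) * 100
= 300 / 700 * 100
= 0.428571 * 100
= 42.86%

42.86%


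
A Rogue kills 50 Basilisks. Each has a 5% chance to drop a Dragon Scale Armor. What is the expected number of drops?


Expected drops = kills * (drop_rate / 100)
= 50 * (5 / 100)
= 50 * 0.05
= 2.5

2.5 drops


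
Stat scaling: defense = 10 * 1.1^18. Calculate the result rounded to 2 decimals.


value = base * growth^level
= 10 * 1.1^18
= 10 * 5.559917
= 55.60

55.60 defense


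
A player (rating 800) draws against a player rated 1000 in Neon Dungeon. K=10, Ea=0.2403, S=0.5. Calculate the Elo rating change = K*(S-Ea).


Elo update: delta = K * (S - Ea), where S = 0.5 (draws)
S - Ea = 0.5 - 0.2403 = 0.2597
Rating change = 10 * 0.2597
= 2.60

2.60 rating points


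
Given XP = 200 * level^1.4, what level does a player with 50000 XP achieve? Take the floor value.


XP = 200 * level^1.4, so level = (XP / 200)^(1/1.4)
= (50000 / 200)^(1/1.4)
= 250.0^0.7143
= 51.6196
Floor: level = 51

level 51


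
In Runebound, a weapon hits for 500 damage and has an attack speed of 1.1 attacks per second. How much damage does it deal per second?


DPS = damage * attack_speed
= 500 * 1.1
= 550.0

550.0 DPS


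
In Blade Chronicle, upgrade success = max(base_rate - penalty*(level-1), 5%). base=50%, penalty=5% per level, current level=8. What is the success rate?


raw_rate = 50 - 5 * (8 - 1)
= 50 - 5 * 7
= 50 - 35
= 15
Apply floor: max(15, 5) = 15%

15%


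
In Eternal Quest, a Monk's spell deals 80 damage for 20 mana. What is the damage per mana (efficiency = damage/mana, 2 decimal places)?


Efficiency = damage / mana
= 80 / 20
= 4.00

4.00 dmg/mana


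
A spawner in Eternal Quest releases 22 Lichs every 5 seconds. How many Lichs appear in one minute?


Spawns per minute = count * (60 / interval)
= 22 * (60 / 5)
= 22 * 12.0
= 264.0

264.0 per minute


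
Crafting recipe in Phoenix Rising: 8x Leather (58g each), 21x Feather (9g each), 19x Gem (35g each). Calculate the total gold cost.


Cost breakdown:
  Leather: 8 * 58 = 464
  Feather: 21 * 9 = 189
  Gem: 19 * 35 = 665
Total = 464 + 189 + 665 = 1318

1318 gold


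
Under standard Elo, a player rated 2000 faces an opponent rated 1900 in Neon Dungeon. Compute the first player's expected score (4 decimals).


Elo expected score: Ea = 1/(1 + 10^((Rb-Ra)/400))
Rb - Ra = 1900 - 2000 = -100
(Rb-Ra)/400 = -100/400 = -0.25
10^-0.25 = 0.562341
Ea = 1/(1 + 0.562341) = 1/1.562341 = 0.6401

0.6401


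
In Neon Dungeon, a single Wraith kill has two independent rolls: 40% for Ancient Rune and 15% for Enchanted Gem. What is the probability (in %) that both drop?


For independent events, P(both) = P(A) * P(B)
= 40% * 15%
= 600 / 100 %
= 6.0%

6.0%


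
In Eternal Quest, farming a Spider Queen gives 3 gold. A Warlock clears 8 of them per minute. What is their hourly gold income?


Gold per minute = 3 * 8 = 24
Gold per hour = 24 * 60 = 1440

1440 gold/hour


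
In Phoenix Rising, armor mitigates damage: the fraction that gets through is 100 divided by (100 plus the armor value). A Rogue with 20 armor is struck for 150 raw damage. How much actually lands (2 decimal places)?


actual = 150 * 100 / (100 + 20)
= 150 * 100 / 120
= 15000 / 120
= 125.00

125.00 damage


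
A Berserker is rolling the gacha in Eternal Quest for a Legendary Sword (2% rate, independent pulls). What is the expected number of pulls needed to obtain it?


Expected pulls for a geometric distribution = 1/p = 100 / rate%
= 100 / 2
= 50.0

50.0 pulls


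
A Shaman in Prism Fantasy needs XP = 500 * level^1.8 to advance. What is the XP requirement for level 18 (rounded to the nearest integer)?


XP = 500 * level^1.8
Substitute level = 18:
XP = 500 * 18^1.8
= 500 * 181.7567
= 90878

90878 XP


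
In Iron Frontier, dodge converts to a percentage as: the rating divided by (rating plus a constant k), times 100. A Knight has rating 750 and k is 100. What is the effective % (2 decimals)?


effective% = rating / (rating + k) * 100
= 750 / (750 + 100) * 100
= 750 / 850 * 100
= 0.882353 * 100
= 88.24%

88.24%


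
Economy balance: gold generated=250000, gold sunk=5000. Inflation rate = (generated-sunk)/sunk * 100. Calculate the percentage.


Net gold = 250000 - 5000 = 245000
Inflation rate = net / sunk * 100 = 245000 / 5000 * 100
= 49.0 * 100
= 4900.00%

4900.00%


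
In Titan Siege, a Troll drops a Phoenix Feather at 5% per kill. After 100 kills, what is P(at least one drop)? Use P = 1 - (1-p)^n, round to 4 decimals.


P(at least one) = 1 - P(none) = 1 - (1-p)^n
p = 5/100 = 0.05
1 - p = 0.95
(1 - p)^100 = 0.95^100 = 0.005921
P(at least one) = 1 - 0.005921 = 0.9941

0.9941
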